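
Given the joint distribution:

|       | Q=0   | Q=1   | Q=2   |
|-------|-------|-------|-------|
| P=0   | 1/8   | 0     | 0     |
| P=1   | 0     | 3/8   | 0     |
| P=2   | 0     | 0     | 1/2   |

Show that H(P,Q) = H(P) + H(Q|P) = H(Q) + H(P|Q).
Marginal P(P) (row sums):
  P(P=0) = 1/8 + 0 + 0 = 1/8
  P(P=1) = 0 + 3/8 + 0 = 3/8
  P(P=2) = 0 + 0 + 1/2 = 1/2
Marginal P(Q) (column sums):
  P(Q=0) = 1/8 + 0 + 0 = 1/8
  P(Q=1) = 0 + 3/8 + 0 = 3/8
  P(Q=2) = 0 + 0 + 1/2 = 1/2

Decomposition 1: H(P) + H(Q|P)
H(P) = -[(1/8)·log₂(1/8) + (3/8)·log₂(3/8) + (1/2)·log₂(1/2)]
  = 0.3750 + 0.5306 + 0.5000
  = 1.4056 bits
H(Q|P) = -Σ P(P,Q)·log₂ P(Q|P), where P(Q|P) = P(P,Q) / P(P)
  (cells with P(P,Q) = 0 contribute 0)
  (P=0,Q=0): P(Q|P) = (1/8)/(1/8) = 1;  -(1/8)·log₂(1) = 0.0000
  (P=1,Q=1): P(Q|P) = (3/8)/(3/8) = 1;  -(3/8)·log₂(1) = 0.0000
  (P=2,Q=2): P(Q|P) = (1/2)/(1/2) = 1;  -(1/2)·log₂(1) = 0.0000
H(Q|P) = 0.0000 + 0.0000 + 0.0000
  = 0.0000 bits
H(P) + H(Q|P) = 1.4056 + 0.0000 = 1.4056 bits

Decomposition 2: H(Q) + H(P|Q)
H(Q) = -[(1/8)·log₂(1/8) + (3/8)·log₂(3/8) + (1/2)·log₂(1/2)]
  = 0.3750 + 0.5306 + 0.5000
  = 1.4056 bits
H(P|Q) = -Σ P(P,Q)·log₂ P(P|Q), where P(P|Q) = P(P,Q) / P(Q)
  (cells with P(P,Q) = 0 contribute 0)
  (P=0,Q=0): P(P|Q) = (1/8)/(1/8) = 1;  -(1/8)·log₂(1) = 0.0000
  (P=1,Q=1): P(P|Q) = (3/8)/(3/8) = 1;  -(3/8)·log₂(1) = 0.0000
  (P=2,Q=2): P(P|Q) = (1/2)/(1/2) = 1;  -(1/2)·log₂(1) = 0.0000
H(P|Q) = 0.0000 + 0.0000 + 0.0000
  = 0.0000 bits
H(Q) + H(P|Q) = 1.4056 + 0.0000 = 1.4056 bits

Direct computation of the joint entropy:
H(P,Q) = -[(1/8)·log₂(1/8) + (3/8)·log₂(3/8) + (1/2)·log₂(1/2)]
  = 0.3750 + 0.5306 + 0.5000
  = 1.4056 bits

All three agree: H(P,Q) = 1.4056 bits ✓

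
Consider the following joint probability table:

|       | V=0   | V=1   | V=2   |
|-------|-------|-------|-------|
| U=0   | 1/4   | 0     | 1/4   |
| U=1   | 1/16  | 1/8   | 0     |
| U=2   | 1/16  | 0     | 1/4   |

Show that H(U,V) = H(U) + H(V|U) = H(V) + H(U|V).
Marginal P(U) (row sums):
  P(U=0) = 1/4 + 0 + 1/4 = 1/2
  P(U=1) = 1/16 + 1/8 + 0 = 3/16
  P(U=2) = 1/16 + 0 + 1/4 = 5/16
Marginal P(V) (column sums):
  P(V=0) = 1/4 + 1/16 + 1/16 = 3/8
  P(V=1) = 0 + 1/8 + 0 = 1/8
  P(V=2) = 1/4 + 0 + 1/4 = 1/2

Decomposition 1: H(U) + H(V|U)
H(U) = -[(1/2)·log₂(1/2) + (3/16)·log₂(3/16) + (5/16)·log₂(5/16)]
  = 0.5000 + 0.4528 + 0.5244
  = 1.4772 bits
H(V|U) = -Σ P(U,V)·log₂ P(V|U), where P(V|U) = P(U,V) / P(U)
  (cells with P(U,V) = 0 contribute 0)
  (U=0,V=0): P(V|U) = (1/4)/(1/2) = 1/2;  -(1/4)·log₂(1/2) = 0.2500
  (U=0,V=2): P(V|U) = (1/4)/(1/2) = 1/2;  -(1/4)·log₂(1/2) = 0.2500
  (U=1,V=0): P(V|U) = (1/16)/(3/16) = 1/3;  -(1/16)·log₂(1/3) = 0.0991
  (U=1,V=1): P(V|U) = (1/8)/(3/16) = 2/3;  -(1/8)·log₂(2/3) = 0.0731
  (U=2,V=0): P(V|U) = (1/16)/(5/16) = 1/5;  -(1/16)·log₂(1/5) = 0.1451
  (U=2,V=2): P(V|U) = (1/4)/(5/16) = 4/5;  -(1/4)·log₂(4/5) = 0.0805
H(V|U) = 0.2500 + 0.2500 + 0.0991 + 0.0731 + 0.1451 + 0.0805
  = 0.8978 bits
H(U) + H(V|U) = 1.4772 + 0.8978 = 2.3750 bits

Decomposition 2: H(V) + H(U|V)
H(V) = -[(3/8)·log₂(3/8) + (1/8)·log₂(1/8) + (1/2)·log₂(1/2)]
  = 0.5306 + 0.3750 + 0.5000
  = 1.4056 bits
H(U|V) = -Σ P(U,V)·log₂ P(U|V), where P(U|V) = P(U,V) / P(V)
  (cells with P(U,V) = 0 contribute 0)
  (U=0,V=0): P(U|V) = (1/4)/(3/8) = 2/3;  -(1/4)·log₂(2/3) = 0.1462
  (U=0,V=2): P(U|V) = (1/4)/(1/2) = 1/2;  -(1/4)·log₂(1/2) = 0.2500
  (U=1,V=0): P(U|V) = (1/16)/(3/8) = 1/6;  -(1/16)·log₂(1/6) = 0.1616
  (U=1,V=1): P(U|V) = (1/8)/(1/8) = 1;  -(1/8)·log₂(1) = 0.0000
  (U=2,V=0): P(U|V) = (1/16)/(3/8) = 1/6;  -(1/16)·log₂(1/6) = 0.1616
  (U=2,V=2): P(U|V) = (1/4)/(1/2) = 1/2;  -(1/4)·log₂(1/2) = 0.2500
H(U|V) = 0.1462 + 0.2500 + 0.1616 + 0.0000 + 0.1616 + 0.2500
  = 0.9694 bits
H(V) + H(U|V) = 1.4056 + 0.9694 = 2.3750 bits

Direct computation of the joint entropy:
H(U,V) = -[(1/4)·log₂(1/4) + (1/4)·log₂(1/4) + (1/16)·log₂(1/16) + (1/8)·log₂(1/8) + (1/16)·log₂(1/16) + (1/4)·log₂(1/4)]
  = 0.5000 + 0.5000 + 0.2500 + 0.3750 + 0.2500 + 0.5000
  = 2.3750 bits

All three agree: H(U,V) = 2.3750 bits ✓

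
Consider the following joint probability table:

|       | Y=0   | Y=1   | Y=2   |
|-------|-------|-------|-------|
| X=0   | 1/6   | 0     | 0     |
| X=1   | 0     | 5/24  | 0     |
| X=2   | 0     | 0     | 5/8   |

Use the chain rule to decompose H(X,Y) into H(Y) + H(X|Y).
By the chain rule: H(X,Y) = H(Y) + H(X|Y)

Marginal P(Y) (column sums):
  P(Y=0) = 1/6 + 0 + 0 = 1/6
  P(Y=1) = 0 + 5/24 + 0 = 5/24
  P(Y=2) = 0 + 0 + 5/8 = 5/8
H(Y) = -[(1/6)·log₂(1/6) + (5/24)·log₂(5/24) + (5/8)·log₂(5/8)]
  = 0.4308 + 0.4715 + 0.4238
  = 1.3261 bits
H(X|Y) = -Σ P(X,Y)·log₂ P(X|Y), where P(X|Y) = P(X,Y) / P(Y)
  (cells with P(X,Y) = 0 contribute 0)
  (X=0,Y=0): P(X|Y) = (1/6)/(1/6) = 1;  -(1/6)·log₂(1) = 0.0000
  (X=1,Y=1): P(X|Y) = (5/24)/(5/24) = 1;  -(5/24)·log₂(1) = 0.0000
  (X=2,Y=2): P(X|Y) = (5/8)/(5/8) = 1;  -(5/8)·log₂(1) = 0.0000
H(X|Y) = 0.0000 + 0.0000 + 0.0000
  = 0.0000 bits

H(X,Y) = H(Y) + H(X|Y) = 1.3261 + 0.0000 = 1.3261 bits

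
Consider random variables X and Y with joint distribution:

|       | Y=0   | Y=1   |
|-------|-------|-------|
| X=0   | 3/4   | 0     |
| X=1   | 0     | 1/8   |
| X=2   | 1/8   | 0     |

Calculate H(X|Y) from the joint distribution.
Marginal P(Y) (column sums):
  P(Y=0) = 3/4 + 0 + 1/8 = 7/8
  P(Y=1) = 0 + 1/8 + 0 = 1/8

H(X|Y) = -Σ P(X,Y)·log₂ P(X|Y), where P(X|Y) = P(X,Y) / P(Y)
  (cells with P(X,Y) = 0 contribute 0)
  (X=0,Y=0): P(X|Y) = (3/4)/(7/8) = 6/7;  -(3/4)·log₂(6/7) = 0.1668
  (X=1,Y=1): P(X|Y) = (1/8)/(1/8) = 1;  -(1/8)·log₂(1) = 0.0000
  (X=2,Y=0): P(X|Y) = (1/8)/(7/8) = 1/7;  -(1/8)·log₂(1/7) = 0.3509
H(X|Y) = 0.1668 + 0.0000 + 0.3509
  = 0.5177 bits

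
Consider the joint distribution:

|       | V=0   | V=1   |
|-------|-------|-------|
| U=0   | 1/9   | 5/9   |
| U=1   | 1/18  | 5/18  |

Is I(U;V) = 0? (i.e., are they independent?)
Marginal P(U) (row sums):
  P(U=0) = 1/9 + 5/9 = 2/3
  P(U=1) = 1/18 + 5/18 = 1/3
Marginal P(V) (column sums):
  P(V=0) = 1/9 + 1/18 = 1/6
  P(V=1) = 5/9 + 5/18 = 5/6

U and V are independent iff P(U=i,V=j) = P(U=i)·P(V=j) for every cell.
  P(U=0)·P(V=0) = 2/3 × 1/6 = 1/9 = P(U=0,V=0) ✓
  P(U=0)·P(V=1) = 2/3 × 5/6 = 5/9 = P(U=0,V=1) ✓
  P(U=1)·P(V=0) = 1/3 × 1/6 = 1/18 = P(U=1,V=0) ✓
  P(U=1)·P(V=1) = 1/3 × 5/6 = 5/18 = P(U=1,V=1) ✓

Yes, U and V are independent: every cell factors, so I(U;V) = 0 bits.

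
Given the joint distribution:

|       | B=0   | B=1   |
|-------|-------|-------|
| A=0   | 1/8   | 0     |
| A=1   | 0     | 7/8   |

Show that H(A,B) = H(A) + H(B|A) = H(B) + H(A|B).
Marginal P(A) (row sums):
  P(A=0) = 1/8 + 0 = 1/8
  P(A=1) = 0 + 7/8 = 7/8
Marginal P(B) (column sums):
  P(B=0) = 1/8 + 0 = 1/8
  P(B=1) = 0 + 7/8 = 7/8

Decomposition 1: H(A) + H(B|A)
H(A) = -[(1/8)·log₂(1/8) + (7/8)·log₂(7/8)]
  = 0.3750 + 0.1686
  = 0.5436 bits
H(B|A) = -Σ P(A,B)·log₂ P(B|A), where P(B|A) = P(A,B) / P(A)
  (cells with P(A,B) = 0 contribute 0)
  (A=0,B=0): P(B|A) = (1/8)/(1/8) = 1;  -(1/8)·log₂(1) = 0.0000
  (A=1,B=1): P(B|A) = (7/8)/(7/8) = 1;  -(7/8)·log₂(1) = 0.0000
H(B|A) = 0.0000 + 0.0000
  = 0.0000 bits
H(A) + H(B|A) = 0.5436 + 0.0000 = 0.5436 bits

Decomposition 2: H(B) + H(A|B)
H(B) = -[(1/8)·log₂(1/8) + (7/8)·log₂(7/8)]
  = 0.3750 + 0.1686
  = 0.5436 bits
H(A|B) = -Σ P(A,B)·log₂ P(A|B), where P(A|B) = P(A,B) / P(B)
  (cells with P(A,B) = 0 contribute 0)
  (A=0,B=0): P(A|B) = (1/8)/(1/8) = 1;  -(1/8)·log₂(1) = 0.0000
  (A=1,B=1): P(A|B) = (7/8)/(7/8) = 1;  -(7/8)·log₂(1) = 0.0000
H(A|B) = 0.0000 + 0.0000
  = 0.0000 bits
H(B) + H(A|B) = 0.5436 + 0.0000 = 0.5436 bits

Direct computation of the joint entropy:
H(A,B) = -[(1/8)·log₂(1/8) + (7/8)·log₂(7/8)]
  = 0.3750 + 0.1686
  = 0.5436 bits

All three agree: H(A,B) = 0.5436 bits ✓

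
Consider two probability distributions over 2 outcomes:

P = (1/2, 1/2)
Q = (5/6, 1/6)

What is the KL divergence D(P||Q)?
D(P||Q) = Σ P(i) log₂(P(i)/Q(i))
  i=0: (1/2) × log₂((1/2)/(5/6)) = (1/2) × log₂(3/5) = -0.3685
  i=1: (1/2) × log₂((1/2)/(1/6)) = (1/2) × log₂(3) = 0.7925
D(P||Q) = -0.3685 + 0.7925
  = 0.4240 bits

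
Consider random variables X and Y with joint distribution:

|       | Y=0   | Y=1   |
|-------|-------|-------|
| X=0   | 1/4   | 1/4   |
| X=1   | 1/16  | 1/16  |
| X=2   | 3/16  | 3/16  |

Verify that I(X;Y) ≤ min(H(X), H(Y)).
Marginal P(X) (row sums):
  P(X=0) = 1/4 + 1/4 = 1/2
  P(X=1) = 1/16 + 1/16 = 1/8
  P(X=2) = 3/16 + 3/16 = 3/8
Marginal P(Y) (column sums):
  P(Y=0) = 1/4 + 1/16 + 3/16 = 1/2
  P(Y=1) = 1/4 + 1/16 + 3/16 = 1/2

H(X) = -[(1/2)·log₂(1/2) + (1/8)·log₂(1/8) + (3/8)·log₂(3/8)]
  = 0.5000 + 0.3750 + 0.5306
  = 1.4056 bits
H(Y) = -[(1/2)·log₂(1/2) + (1/2)·log₂(1/2)]
  = 0.5000 + 0.5000
  = 1.0000 bits
H(X,Y) = -[(1/4)·log₂(1/4) + (1/4)·log₂(1/4) + (1/16)·log₂(1/16) + (1/16)·log₂(1/16) + (3/16)·log₂(3/16) + (3/16)·log₂(3/16)]
  = 0.5000 + 0.5000 + 0.2500 + 0.2500 + 0.4528 + 0.4528
  = 2.4056 bits

I(X;Y) = H(X) + H(Y) - H(X,Y)
  = 1.4056 + 1.0000 - 2.4056
  = 0.0000 bits

min(H(X), H(Y)) = min(1.4056, 1.0000) = 1.0000 bits
Since 0.0000 ≤ 1.0000, the bound is satisfied ✓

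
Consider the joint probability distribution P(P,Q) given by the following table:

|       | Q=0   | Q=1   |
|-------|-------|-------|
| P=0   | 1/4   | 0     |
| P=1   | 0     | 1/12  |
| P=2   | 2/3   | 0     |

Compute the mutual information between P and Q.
Marginal P(P) (row sums):
  P(P=0) = 1/4 + 0 = 1/4
  P(P=1) = 0 + 1/12 = 1/12
  P(P=2) = 2/3 + 0 = 2/3
Marginal P(Q) (column sums):
  P(Q=0) = 1/4 + 0 + 2/3 = 11/12
  P(Q=1) = 0 + 1/12 + 0 = 1/12

H(P) = -[(1/4)·log₂(1/4) + (1/12)·log₂(1/12) + (2/3)·log₂(2/3)]
  = 0.5000 + 0.2987 + 0.3900
  = 1.1887 bits
H(Q) = -[(11/12)·log₂(11/12) + (1/12)·log₂(1/12)]
  = 0.1151 + 0.2987
  = 0.4138 bits
H(P,Q) = -[(1/4)·log₂(1/4) + (1/12)·log₂(1/12) + (2/3)·log₂(2/3)]
  = 0.5000 + 0.2987 + 0.3900
  = 1.1887 bits

I(P;Q) = H(P) + H(Q) - H(P,Q)
  = 1.1887 + 0.4138 - 1.1887
  = 0.4138 bits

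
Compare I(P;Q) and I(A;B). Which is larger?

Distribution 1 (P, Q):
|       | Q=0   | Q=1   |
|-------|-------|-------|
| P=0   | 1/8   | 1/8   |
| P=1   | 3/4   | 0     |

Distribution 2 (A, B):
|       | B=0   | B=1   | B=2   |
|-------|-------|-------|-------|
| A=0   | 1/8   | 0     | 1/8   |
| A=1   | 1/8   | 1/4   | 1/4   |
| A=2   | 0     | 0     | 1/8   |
Distribution 1 (P, Q):
Marginal P(P) (row sums):
  P(P=0) = 1/8 + 1/8 = 1/4
  P(P=1) = 3/4 + 0 = 3/4
Marginal P(Q) (column sums):
  P(Q=0) = 1/8 + 3/4 = 7/8
  P(Q=1) = 1/8 + 0 = 1/8

H(P) = -[(1/4)·log₂(1/4) + (3/4)·log₂(3/4)]
  = 0.5000 + 0.3113
  = 0.8113 bits
H(Q) = -[(7/8)·log₂(7/8) + (1/8)·log₂(1/8)]
  = 0.1686 + 0.3750
  = 0.5436 bits
H(P,Q) = -[(1/8)·log₂(1/8) + (1/8)·log₂(1/8) + (3/4)·log₂(3/4)]
  = 0.3750 + 0.3750 + 0.3113
  = 1.0613 bits

I(P;Q) = H(P) + H(Q) - H(P,Q)
  = 0.8113 + 0.5436 - 1.0613
  = 0.2936 bits

Distribution 2 (A, B):
Marginal P(A) (row sums):
  P(A=0) = 1/8 + 0 + 1/8 = 1/4
  P(A=1) = 1/8 + 1/4 + 1/4 = 5/8
  P(A=2) = 0 + 0 + 1/8 = 1/8
Marginal P(B) (column sums):
  P(B=0) = 1/8 + 1/8 + 0 = 1/4
  P(B=1) = 0 + 1/4 + 0 = 1/4
  P(B=2) = 1/8 + 1/4 + 1/8 = 1/2

H(A) = -[(1/4)·log₂(1/4) + (5/8)·log₂(5/8) + (1/8)·log₂(1/8)]
  = 0.5000 + 0.4238 + 0.3750
  = 1.2988 bits
H(B) = -[(1/4)·log₂(1/4) + (1/4)·log₂(1/4) + (1/2)·log₂(1/2)]
  = 0.5000 + 0.5000 + 0.5000
  = 1.5000 bits
H(A,B) = -[(1/8)·log₂(1/8) + (1/8)·log₂(1/8) + (1/8)·log₂(1/8) + (1/4)·log₂(1/4) + (1/4)·log₂(1/4) + (1/8)·log₂(1/8)]
  = 0.3750 + 0.3750 + 0.3750 + 0.5000 + 0.5000 + 0.3750
  = 2.5000 bits

I(A;B) = H(A) + H(B) - H(A,B)
  = 1.2988 + 1.5000 - 2.5000
  = 0.2988 bits

I(A;B) = 0.2988 bits > I(P;Q) = 0.2936 bits, so (A, B) has the higher mutual information (stronger dependence).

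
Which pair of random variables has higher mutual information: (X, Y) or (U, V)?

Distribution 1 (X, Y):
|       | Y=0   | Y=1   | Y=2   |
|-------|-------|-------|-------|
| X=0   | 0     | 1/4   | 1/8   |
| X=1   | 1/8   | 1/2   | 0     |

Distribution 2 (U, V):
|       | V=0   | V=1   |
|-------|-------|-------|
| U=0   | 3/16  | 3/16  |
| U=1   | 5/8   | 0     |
Distribution 1 (X, Y):
Marginal P(X) (row sums):
  P(X=0) = 0 + 1/4 + 1/8 = 3/8
  P(X=1) = 1/8 + 1/2 + 0 = 5/8
Marginal P(Y) (column sums):
  P(Y=0) = 0 + 1/8 = 1/8
  P(Y=1) = 1/4 + 1/2 = 3/4
  P(Y=2) = 1/8 + 0 = 1/8

H(X) = -[(3/8)·log₂(3/8) + (5/8)·log₂(5/8)]
  = 0.5306 + 0.4238
  = 0.9544 bits
H(Y) = -[(1/8)·log₂(1/8) + (3/4)·log₂(3/4) + (1/8)·log₂(1/8)]
  = 0.3750 + 0.3113 + 0.3750
  = 1.0613 bits
H(X,Y) = -[(1/4)·log₂(1/4) + (1/8)·log₂(1/8) + (1/8)·log₂(1/8) + (1/2)·log₂(1/2)]
  = 0.5000 + 0.3750 + 0.3750 + 0.5000
  = 1.7500 bits

I(X;Y) = H(X) + H(Y) - H(X,Y)
  = 0.9544 + 1.0613 - 1.7500
  = 0.2657 bits

Distribution 2 (U, V):
Marginal P(U) (row sums):
  P(U=0) = 3/16 + 3/16 = 3/8
  P(U=1) = 5/8 + 0 = 5/8
Marginal P(V) (column sums):
  P(V=0) = 3/16 + 5/8 = 13/16
  P(V=1) = 3/16 + 0 = 3/16

H(U) = -[(3/8)·log₂(3/8) + (5/8)·log₂(5/8)]
  = 0.5306 + 0.4238
  = 0.9544 bits
H(V) = -[(13/16)·log₂(13/16) + (3/16)·log₂(3/16)]
  = 0.2434 + 0.4528
  = 0.6962 bits
H(U,V) = -[(3/16)·log₂(3/16) + (3/16)·log₂(3/16) + (5/8)·log₂(5/8)]
  = 0.4528 + 0.4528 + 0.4238
  = 1.3294 bits

I(U;V) = H(U) + H(V) - H(U,V)
  = 0.9544 + 0.6962 - 1.3294
  = 0.3212 bits

I(U;V) = 0.3212 bits > I(X;Y) = 0.2657 bits, so (U, V) has the higher mutual information (stronger dependence).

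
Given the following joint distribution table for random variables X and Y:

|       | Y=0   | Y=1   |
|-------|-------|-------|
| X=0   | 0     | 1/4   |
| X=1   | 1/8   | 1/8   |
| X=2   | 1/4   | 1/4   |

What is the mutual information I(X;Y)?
Marginal P(X) (row sums):
  P(X=0) = 0 + 1/4 = 1/4
  P(X=1) = 1/8 + 1/8 = 1/4
  P(X=2) = 1/4 + 1/4 = 1/2
Marginal P(Y) (column sums):
  P(Y=0) = 0 + 1/8 + 1/4 = 3/8
  P(Y=1) = 1/4 + 1/8 + 1/4 = 5/8

H(X) = -[(1/4)·log₂(1/4) + (1/4)·log₂(1/4) + (1/2)·log₂(1/2)]
  = 0.5000 + 0.5000 + 0.5000
  = 1.5000 bits
H(Y) = -[(3/8)·log₂(3/8) + (5/8)·log₂(5/8)]
  = 0.5306 + 0.4238
  = 0.9544 bits
H(X,Y) = -[(1/4)·log₂(1/4) + (1/8)·log₂(1/8) + (1/8)·log₂(1/8) + (1/4)·log₂(1/4) + (1/4)·log₂(1/4)]
  = 0.5000 + 0.3750 + 0.3750 + 0.5000 + 0.5000
  = 2.2500 bits

I(X;Y) = H(X) + H(Y) - H(X,Y)
  = 1.5000 + 0.9544 - 2.2500
  = 0.2044 bits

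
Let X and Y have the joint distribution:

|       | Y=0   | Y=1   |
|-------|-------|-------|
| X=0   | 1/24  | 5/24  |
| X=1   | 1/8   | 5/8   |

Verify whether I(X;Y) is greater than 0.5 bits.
Marginal P(X) (row sums):
  P(X=0) = 1/24 + 5/24 = 1/4
  P(X=1) = 1/8 + 5/8 = 3/4
Marginal P(Y) (column sums):
  P(Y=0) = 1/24 + 1/8 = 1/6
  P(Y=1) = 5/24 + 5/8 = 5/6

H(X) = -[(1/4)·log₂(1/4) + (3/4)·log₂(3/4)]
  = 0.5000 + 0.3113
  = 0.8113 bits
H(Y) = -[(1/6)·log₂(1/6) + (5/6)·log₂(5/6)]
  = 0.4308 + 0.2192
  = 0.6500 bits
H(X,Y) = -[(1/24)·log₂(1/24) + (5/24)·log₂(5/24) + (1/8)·log₂(1/8) + (5/8)·log₂(5/8)]
  = 0.1910 + 0.4715 + 0.3750 + 0.4238
  = 1.4613 bits

I(X;Y) = H(X) + H(Y) - H(X,Y)
  = 0.8113 + 0.6500 - 1.4613
  = 0.0000 bits

No. I(X;Y) = 0.0000 bits, which is ≤ 0.5 bits.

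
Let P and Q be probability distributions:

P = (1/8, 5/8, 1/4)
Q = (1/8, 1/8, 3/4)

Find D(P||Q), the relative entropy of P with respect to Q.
D(P||Q) = Σ P(i) log₂(P(i)/Q(i))
  i=0: (1/8) × log₂((1/8)/(1/8)) = (1/8) × log₂(1) = 0.0000
  i=1: (5/8) × log₂((5/8)/(1/8)) = (5/8) × log₂(5) = 1.4512
  i=2: (1/4) × log₂((1/4)/(3/4)) = (1/4) × log₂(1/3) = -0.3962
D(P||Q) = 0.0000 + 1.4512 - 0.3962
  = 1.0550 bits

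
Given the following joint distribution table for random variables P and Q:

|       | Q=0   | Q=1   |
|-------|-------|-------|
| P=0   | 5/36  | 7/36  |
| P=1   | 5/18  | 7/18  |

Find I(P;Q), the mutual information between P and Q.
Marginal P(P) (row sums):
  P(P=0) = 5/36 + 7/36 = 1/3
  P(P=1) = 5/18 + 7/18 = 2/3
Marginal P(Q) (column sums):
  P(Q=0) = 5/36 + 5/18 = 5/12
  P(Q=1) = 7/36 + 7/18 = 7/12

H(P) = -[(1/3)·log₂(1/3) + (2/3)·log₂(2/3)]
  = 0.5283 + 0.3900
  = 0.9183 bits
H(Q) = -[(5/12)·log₂(5/12) + (7/12)·log₂(7/12)]
  = 0.5263 + 0.4536
  = 0.9799 bits
H(P,Q) = -[(5/36)·log₂(5/36) + (7/36)·log₂(7/36) + (5/18)·log₂(5/18) + (7/18)·log₂(7/18)]
  = 0.3956 + 0.4594 + 0.5133 + 0.5299
  = 1.8982 bits

I(P;Q) = H(P) + H(Q) - H(P,Q)
  = 0.9183 + 0.9799 - 1.8982
  = 0.0000 bits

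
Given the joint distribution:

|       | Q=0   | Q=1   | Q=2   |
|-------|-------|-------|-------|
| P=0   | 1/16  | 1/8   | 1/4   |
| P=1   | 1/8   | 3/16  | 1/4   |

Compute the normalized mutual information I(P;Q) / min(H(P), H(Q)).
Marginal P(P) (row sums):
  P(P=0) = 1/16 + 1/8 + 1/4 = 7/16
  P(P=1) = 1/8 + 3/16 + 1/4 = 9/16
Marginal P(Q) (column sums):
  P(Q=0) = 1/16 + 1/8 = 3/16
  P(Q=1) = 1/8 + 3/16 = 5/16
  P(Q=2) = 1/4 + 1/4 = 1/2

H(P) = -[(7/16)·log₂(7/16) + (9/16)·log₂(9/16)]
  = 0.5218 + 0.4669
  = 0.9887 bits
H(Q) = -[(3/16)·log₂(3/16) + (5/16)·log₂(5/16) + (1/2)·log₂(1/2)]
  = 0.4528 + 0.5244 + 0.5000
  = 1.4772 bits
H(P,Q) = -[(1/16)·log₂(1/16) + (1/8)·log₂(1/8) + (1/4)·log₂(1/4) + (1/8)·log₂(1/8) + (3/16)·log₂(3/16) + (1/4)·log₂(1/4)]
  = 0.2500 + 0.3750 + 0.5000 + 0.3750 + 0.4528 + 0.5000
  = 2.4528 bits

I(P;Q) = H(P) + H(Q) - H(P,Q)
  = 0.9887 + 1.4772 - 2.4528
  = 0.0131 bits

min(H(P), H(Q)) = min(0.9887, 1.4772) = 0.9887 bits
Normalized MI = 0.0131 / 0.9887 = 0.0132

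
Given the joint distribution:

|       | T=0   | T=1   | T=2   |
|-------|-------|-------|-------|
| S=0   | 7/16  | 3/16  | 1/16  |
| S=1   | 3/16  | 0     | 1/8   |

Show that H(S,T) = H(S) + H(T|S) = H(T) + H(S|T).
Marginal P(S) (row sums):
  P(S=0) = 7/16 + 3/16 + 1/16 = 11/16
  P(S=1) = 3/16 + 0 + 1/8 = 5/16
Marginal P(T) (column sums):
  P(T=0) = 7/16 + 3/16 = 5/8
  P(T=1) = 3/16 + 0 = 3/16
  P(T=2) = 1/16 + 1/8 = 3/16

Decomposition 1: H(S) + H(T|S)
H(S) = -[(11/16)·log₂(11/16) + (5/16)·log₂(5/16)]
  = 0.3716 + 0.5244
  = 0.8960 bits
H(T|S) = -Σ P(S,T)·log₂ P(T|S), where P(T|S) = P(S,T) / P(S)
  (cells with P(S,T) = 0 contribute 0)
  (S=0,T=0): P(T|S) = (7/16)/(11/16) = 7/11;  -(7/16)·log₂(7/11) = 0.2853
  (S=0,T=1): P(T|S) = (3/16)/(11/16) = 3/11;  -(3/16)·log₂(3/11) = 0.3515
  (S=0,T=2): P(T|S) = (1/16)/(11/16) = 1/11;  -(1/16)·log₂(1/11) = 0.2162
  (S=1,T=0): P(T|S) = (3/16)/(5/16) = 3/5;  -(3/16)·log₂(3/5) = 0.1382
  (S=1,T=2): P(T|S) = (1/8)/(5/16) = 2/5;  -(1/8)·log₂(2/5) = 0.1652
H(T|S) = 0.2853 + 0.3515 + 0.2162 + 0.1382 + 0.1652
  = 1.1564 bits
H(S) + H(T|S) = 0.8960 + 1.1564 = 2.0524 bits

Decomposition 2: H(T) + H(S|T)
H(T) = -[(5/8)·log₂(5/8) + (3/16)·log₂(3/16) + (3/16)·log₂(3/16)]
  = 0.4238 + 0.4528 + 0.4528
  = 1.3294 bits
H(S|T) = -Σ P(S,T)·log₂ P(S|T), where P(S|T) = P(S,T) / P(T)
  (cells with P(S,T) = 0 contribute 0)
  (S=0,T=0): P(S|T) = (7/16)/(5/8) = 7/10;  -(7/16)·log₂(7/10) = 0.2251
  (S=0,T=1): P(S|T) = (3/16)/(3/16) = 1;  -(3/16)·log₂(1) = 0.0000
  (S=0,T=2): P(S|T) = (1/16)/(3/16) = 1/3;  -(1/16)·log₂(1/3) = 0.0991
  (S=1,T=0): P(S|T) = (3/16)/(5/8) = 3/10;  -(3/16)·log₂(3/10) = 0.3257
  (S=1,T=2): P(S|T) = (1/8)/(3/16) = 2/3;  -(1/8)·log₂(2/3) = 0.0731
H(S|T) = 0.2251 + 0.0000 + 0.0991 + 0.3257 + 0.0731
  = 0.7230 bits
H(T) + H(S|T) = 1.3294 + 0.7230 = 2.0524 bits

Direct computation of the joint entropy:
H(S,T) = -[(7/16)·log₂(7/16) + (3/16)·log₂(3/16) + (1/16)·log₂(1/16) + (3/16)·log₂(3/16) + (1/8)·log₂(1/8)]
  = 0.5218 + 0.4528 + 0.2500 + 0.4528 + 0.3750
  = 2.0524 bits

All three agree: H(S,T) = 2.0524 bits ✓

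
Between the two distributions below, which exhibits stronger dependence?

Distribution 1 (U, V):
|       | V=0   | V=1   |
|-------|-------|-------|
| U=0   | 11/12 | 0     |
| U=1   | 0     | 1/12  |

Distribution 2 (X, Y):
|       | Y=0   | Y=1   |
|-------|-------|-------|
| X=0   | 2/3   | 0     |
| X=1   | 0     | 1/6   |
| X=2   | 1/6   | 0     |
Distribution 1 (U, V):
Marginal P(U) (row sums):
  P(U=0) = 11/12 + 0 = 11/12
  P(U=1) = 0 + 1/12 = 1/12
Marginal P(V) (column sums):
  P(V=0) = 11/12 + 0 = 11/12
  P(V=1) = 0 + 1/12 = 1/12

H(U) = -[(11/12)·log₂(11/12) + (1/12)·log₂(1/12)]
  = 0.1151 + 0.2987
  = 0.4138 bits
H(V) = -[(11/12)·log₂(11/12) + (1/12)·log₂(1/12)]
  = 0.1151 + 0.2987
  = 0.4138 bits
H(U,V) = -[(11/12)·log₂(11/12) + (1/12)·log₂(1/12)]
  = 0.1151 + 0.2987
  = 0.4138 bits

I(U;V) = H(U) + H(V) - H(U,V)
  = 0.4138 + 0.4138 - 0.4138
  = 0.4138 bits

Distribution 2 (X, Y):
Marginal P(X) (row sums):
  P(X=0) = 2/3 + 0 = 2/3
  P(X=1) = 0 + 1/6 = 1/6
  P(X=2) = 1/6 + 0 = 1/6
Marginal P(Y) (column sums):
  P(Y=0) = 2/3 + 0 + 1/6 = 5/6
  P(Y=1) = 0 + 1/6 + 0 = 1/6

H(X) = -[(2/3)·log₂(2/3) + (1/6)·log₂(1/6) + (1/6)·log₂(1/6)]
  = 0.3900 + 0.4308 + 0.4308
  = 1.2516 bits
H(Y) = -[(5/6)·log₂(5/6) + (1/6)·log₂(1/6)]
  = 0.2192 + 0.4308
  = 0.6500 bits
H(X,Y) = -[(2/3)·log₂(2/3) + (1/6)·log₂(1/6) + (1/6)·log₂(1/6)]
  = 0.3900 + 0.4308 + 0.4308
  = 1.2516 bits

I(X;Y) = H(X) + H(Y) - H(X,Y)
  = 1.2516 + 0.6500 - 1.2516
  = 0.6500 bits

I(X;Y) = 0.6500 bits > I(U;V) = 0.4138 bits, so (X, Y) has the higher mutual information (stronger dependence).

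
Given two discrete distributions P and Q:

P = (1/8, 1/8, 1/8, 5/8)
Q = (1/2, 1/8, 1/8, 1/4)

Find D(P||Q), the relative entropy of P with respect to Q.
D(P||Q) = Σ P(i) log₂(P(i)/Q(i))
  i=0: (1/8) × log₂((1/8)/(1/2)) = (1/8) × log₂(1/4) = -0.2500
  i=1: (1/8) × log₂((1/8)/(1/8)) = (1/8) × log₂(1) = 0.0000
  i=2: (1/8) × log₂((1/8)/(1/8)) = (1/8) × log₂(1) = 0.0000
  i=3: (5/8) × log₂((5/8)/(1/4)) = (5/8) × log₂(5/2) = 0.8262
D(P||Q) = -0.2500 + 0.0000 + 0.0000 + 0.8262
  = 0.5762 bits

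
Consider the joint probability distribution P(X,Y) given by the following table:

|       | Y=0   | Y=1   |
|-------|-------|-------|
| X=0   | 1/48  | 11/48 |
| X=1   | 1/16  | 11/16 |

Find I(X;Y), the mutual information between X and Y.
Marginal P(X) (row sums):
  P(X=0) = 1/48 + 11/48 = 1/4
  P(X=1) = 1/16 + 11/16 = 3/4
Marginal P(Y) (column sums):
  P(Y=0) = 1/48 + 1/16 = 1/12
  P(Y=1) = 11/48 + 11/16 = 11/12

H(X) = -[(1/4)·log₂(1/4) + (3/4)·log₂(3/4)]
  = 0.5000 + 0.3113
  = 0.8113 bits
H(Y) = -[(1/12)·log₂(1/12) + (11/12)·log₂(11/12)]
  = 0.2987 + 0.1151
  = 0.4138 bits
H(X,Y) = -[(1/48)·log₂(1/48) + (11/48)·log₂(11/48) + (1/16)·log₂(1/16) + (11/16)·log₂(11/16)]
  = 0.1164 + 0.4871 + 0.2500 + 0.3716
  = 1.2251 bits

I(X;Y) = H(X) + H(Y) - H(X,Y)
  = 0.8113 + 0.4138 - 1.2251
  = 0.0000 bits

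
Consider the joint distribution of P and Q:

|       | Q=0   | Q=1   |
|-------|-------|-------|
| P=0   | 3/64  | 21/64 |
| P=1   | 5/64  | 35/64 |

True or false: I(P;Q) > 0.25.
Marginal P(P) (row sums):
  P(P=0) = 3/64 + 21/64 = 3/8
  P(P=1) = 5/64 + 35/64 = 5/8
Marginal P(Q) (column sums):
  P(Q=0) = 3/64 + 5/64 = 1/8
  P(Q=1) = 21/64 + 35/64 = 7/8

H(P) = -[(3/8)·log₂(3/8) + (5/8)·log₂(5/8)]
  = 0.5306 + 0.4238
  = 0.9544 bits
H(Q) = -[(1/8)·log₂(1/8) + (7/8)·log₂(7/8)]
  = 0.3750 + 0.1686
  = 0.5436 bits
H(P,Q) = -[(3/64)·log₂(3/64) + (21/64)·log₂(21/64) + (5/64)·log₂(5/64) + (35/64)·log₂(35/64)]
  = 0.2070 + 0.5275 + 0.2873 + 0.4762
  = 1.4980 bits

I(P;Q) = H(P) + H(Q) - H(P,Q)
  = 0.9544 + 0.5436 - 1.4980
  = 0.0000 bits

False. I(P;Q) = 0.0000 bits, which is ≤ 0.25 bits.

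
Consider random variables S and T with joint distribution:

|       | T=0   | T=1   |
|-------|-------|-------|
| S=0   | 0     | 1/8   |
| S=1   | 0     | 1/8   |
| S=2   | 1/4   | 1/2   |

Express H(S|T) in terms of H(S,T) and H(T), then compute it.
H(S|T) = H(S,T) - H(T)

Marginal P(T) (column sums):
  P(T=0) = 0 + 0 + 1/4 = 1/4
  P(T=1) = 1/8 + 1/8 + 1/2 = 3/4

H(S,T) = -[(1/8)·log₂(1/8) + (1/8)·log₂(1/8) + (1/4)·log₂(1/4) + (1/2)·log₂(1/2)]
  = 0.3750 + 0.3750 + 0.5000 + 0.5000
  = 1.7500 bits
H(T) = -[(1/4)·log₂(1/4) + (3/4)·log₂(3/4)]
  = 0.5000 + 0.3113
  = 0.8113 bits

H(S|T) = 1.7500 - 0.8113 = 0.9387 bits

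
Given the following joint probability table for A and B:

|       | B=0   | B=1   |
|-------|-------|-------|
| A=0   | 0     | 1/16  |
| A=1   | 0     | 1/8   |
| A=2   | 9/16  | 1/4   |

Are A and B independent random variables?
Marginal P(A) (row sums):
  P(A=0) = 0 + 1/16 = 1/16
  P(A=1) = 0 + 1/8 = 1/8
  P(A=2) = 9/16 + 1/4 = 13/16
Marginal P(B) (column sums):
  P(B=0) = 0 + 0 + 9/16 = 9/16
  P(B=1) = 1/16 + 1/8 + 1/4 = 7/16

A and B are independent iff P(A=i,B=j) = P(A=i)·P(B=j) for every cell.
  P(A=0)·P(B=0) = 1/16 × 9/16 = 9/256, but P(A=0,B=0) = 0 ✗

No, A and B are not independent. Quantitatively, I(A;B) > 0:

H(A) = -[(1/16)·log₂(1/16) + (1/8)·log₂(1/8) + (13/16)·log₂(13/16)]
  = 0.2500 + 0.3750 + 0.2434
  = 0.8684 bits
H(B) = -[(9/16)·log₂(9/16) + (7/16)·log₂(7/16)]
  = 0.4669 + 0.5218
  = 0.9887 bits
H(A,B) = -[(1/16)·log₂(1/16) + (1/8)·log₂(1/8) + (9/16)·log₂(9/16) + (1/4)·log₂(1/4)]
  = 0.2500 + 0.3750 + 0.4669 + 0.5000
  = 1.5919 bits
I(A;B) = H(A) + H(B) - H(A,B) = 0.8684 + 0.9887 - 1.5919 = 0.2652 bits > 0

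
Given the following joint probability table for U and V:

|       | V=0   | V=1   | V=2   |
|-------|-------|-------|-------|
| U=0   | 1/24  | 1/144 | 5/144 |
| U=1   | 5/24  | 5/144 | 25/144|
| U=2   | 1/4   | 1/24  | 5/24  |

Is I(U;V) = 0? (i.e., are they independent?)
Marginal P(U) (row sums):
  P(U=0) = 1/24 + 1/144 + 5/144 = 1/12
  P(U=1) = 5/24 + 5/144 + 25/144 = 5/12
  P(U=2) = 1/4 + 1/24 + 5/24 = 1/2
Marginal P(V) (column sums):
  P(V=0) = 1/24 + 5/24 + 1/4 = 1/2
  P(V=1) = 1/144 + 5/144 + 1/24 = 1/12
  P(V=2) = 5/144 + 25/144 + 5/24 = 5/12

U and V are independent iff P(U=i,V=j) = P(U=i)·P(V=j) for every cell.
  P(U=0)·P(V=0) = 1/12 × 1/2 = 1/24 = P(U=0,V=0) ✓
  P(U=0)·P(V=1) = 1/12 × 1/12 = 1/144 = P(U=0,V=1) ✓
  P(U=0)·P(V=2) = 1/12 × 5/12 = 5/144 = P(U=0,V=2) ✓
  P(U=1)·P(V=0) = 5/12 × 1/2 = 5/24 = P(U=1,V=0) ✓
  P(U=1)·P(V=1) = 5/12 × 1/12 = 5/144 = P(U=1,V=1) ✓
  P(U=1)·P(V=2) = 5/12 × 5/12 = 25/144 = P(U=1,V=2) ✓
  P(U=2)·P(V=0) = 1/2 × 1/2 = 1/4 = P(U=2,V=0) ✓
  P(U=2)·P(V=1) = 1/2 × 1/12 = 1/24 = P(U=2,V=1) ✓
  P(U=2)·P(V=2) = 1/2 × 5/12 = 5/24 = P(U=2,V=2) ✓

Yes, U and V are independent: every cell factors, so I(U;V) = 0 bits.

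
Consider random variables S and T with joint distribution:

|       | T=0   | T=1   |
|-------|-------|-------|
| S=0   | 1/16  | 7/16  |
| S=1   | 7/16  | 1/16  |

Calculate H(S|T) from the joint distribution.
Marginal P(T) (column sums):
  P(T=0) = 1/16 + 7/16 = 1/2
  P(T=1) = 7/16 + 1/16 = 1/2

H(S|T) = -Σ P(S,T)·log₂ P(S|T), where P(S|T) = P(S,T) / P(T)
  (S=0,T=0): P(S|T) = (1/16)/(1/2) = 1/8;  -(1/16)·log₂(1/8) = 0.1875
  (S=0,T=1): P(S|T) = (7/16)/(1/2) = 7/8;  -(7/16)·log₂(7/8) = 0.0843
  (S=1,T=0): P(S|T) = (7/16)/(1/2) = 7/8;  -(7/16)·log₂(7/8) = 0.0843
  (S=1,T=1): P(S|T) = (1/16)/(1/2) = 1/8;  -(1/16)·log₂(1/8) = 0.1875
H(S|T) = 0.1875 + 0.0843 + 0.0843 + 0.1875
  = 0.5436 bits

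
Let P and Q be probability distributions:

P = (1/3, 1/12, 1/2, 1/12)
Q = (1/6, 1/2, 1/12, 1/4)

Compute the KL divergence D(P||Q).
D(P||Q) = Σ P(i) log₂(P(i)/Q(i))
  i=0: (1/3) × log₂((1/3)/(1/6)) = (1/3) × log₂(2) = 0.3333
  i=1: (1/12) × log₂((1/12)/(1/2)) = (1/12) × log₂(1/6) = -0.2154
  i=2: (1/2) × log₂((1/2)/(1/12)) = (1/2) × log₂(6) = 1.2925
  i=3: (1/12) × log₂((1/12)/(1/4)) = (1/12) × log₂(1/3) = -0.1321
D(P||Q) = 0.3333 - 0.2154 + 1.2925 - 0.1321
  = 1.2783 bits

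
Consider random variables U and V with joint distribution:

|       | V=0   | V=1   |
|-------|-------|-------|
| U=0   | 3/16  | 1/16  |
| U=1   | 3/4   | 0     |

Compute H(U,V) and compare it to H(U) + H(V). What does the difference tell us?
Marginal P(U) (row sums):
  P(U=0) = 3/16 + 1/16 = 1/4
  P(U=1) = 3/4 + 0 = 3/4
Marginal P(V) (column sums):
  P(V=0) = 3/16 + 3/4 = 15/16
  P(V=1) = 1/16 + 0 = 1/16

H(U,V) = -[(3/16)·log₂(3/16) + (1/16)·log₂(1/16) + (3/4)·log₂(3/4)]
  = 0.4528 + 0.2500 + 0.3113
  = 1.0141 bits
H(U) = -[(1/4)·log₂(1/4) + (3/4)·log₂(3/4)]
  = 0.5000 + 0.3113
  = 0.8113 bits
H(V) = -[(15/16)·log₂(15/16) + (1/16)·log₂(1/16)]
  = 0.0873 + 0.2500
  = 0.3373 bits

H(U) + H(V) = 0.8113 + 0.3373 = 1.1486 bits
Difference: H(U) + H(V) - H(U,V) = 1.1486 - 1.0141 = 0.1345 bits = I(U;V)

The difference is the mutual information; it is positive here, so U and V are dependent (knowing one reduces uncertainty about the other by 0.1345 bits).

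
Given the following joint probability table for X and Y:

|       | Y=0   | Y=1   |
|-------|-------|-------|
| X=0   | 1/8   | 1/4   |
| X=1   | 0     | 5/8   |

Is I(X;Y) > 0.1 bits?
Marginal P(X) (row sums):
  P(X=0) = 1/8 + 1/4 = 3/8
  P(X=1) = 0 + 5/8 = 5/8
Marginal P(Y) (column sums):
  P(Y=0) = 1/8 + 0 = 1/8
  P(Y=1) = 1/4 + 5/8 = 7/8

H(X) = -[(3/8)·log₂(3/8) + (5/8)·log₂(5/8)]
  = 0.5306 + 0.4238
  = 0.9544 bits
H(Y) = -[(1/8)·log₂(1/8) + (7/8)·log₂(7/8)]
  = 0.3750 + 0.1686
  = 0.5436 bits
H(X,Y) = -[(1/8)·log₂(1/8) + (1/4)·log₂(1/4) + (5/8)·log₂(5/8)]
  = 0.3750 + 0.5000 + 0.4238
  = 1.2988 bits

I(X;Y) = H(X) + H(Y) - H(X,Y)
  = 0.9544 + 0.5436 - 1.2988
  = 0.1992 bits

Yes. I(X;Y) = 0.1992 bits, which is > 0.1 bits.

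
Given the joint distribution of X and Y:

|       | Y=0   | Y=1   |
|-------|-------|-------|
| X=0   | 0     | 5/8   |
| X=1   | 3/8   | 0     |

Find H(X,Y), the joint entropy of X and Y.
H(X,Y) = -Σ P(X,Y) log₂ P(X,Y), summed over the non-zero cells:
H(X,Y) = -[(5/8)·log₂(5/8) + (3/8)·log₂(3/8)]
  = 0.4238 + 0.5306
  = 0.9544 bits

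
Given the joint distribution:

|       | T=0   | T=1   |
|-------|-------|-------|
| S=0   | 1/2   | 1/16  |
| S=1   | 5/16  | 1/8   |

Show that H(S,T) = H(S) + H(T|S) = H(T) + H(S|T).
Marginal P(S) (row sums):
  P(S=0) = 1/2 + 1/16 = 9/16
  P(S=1) = 5/16 + 1/8 = 7/16
Marginal P(T) (column sums):
  P(T=0) = 1/2 + 5/16 = 13/16
  P(T=1) = 1/16 + 1/8 = 3/16

Decomposition 1: H(S) + H(T|S)
H(S) = -[(9/16)·log₂(9/16) + (7/16)·log₂(7/16)]
  = 0.4669 + 0.5218
  = 0.9887 bits
H(T|S) = -Σ P(S,T)·log₂ P(T|S), where P(T|S) = P(S,T) / P(S)
  (S=0,T=0): P(T|S) = (1/2)/(9/16) = 8/9;  -(1/2)·log₂(8/9) = 0.0850
  (S=0,T=1): P(T|S) = (1/16)/(9/16) = 1/9;  -(1/16)·log₂(1/9) = 0.1981
  (S=1,T=0): P(T|S) = (5/16)/(7/16) = 5/7;  -(5/16)·log₂(5/7) = 0.1517
  (S=1,T=1): P(T|S) = (1/8)/(7/16) = 2/7;  -(1/8)·log₂(2/7) = 0.2259
H(T|S) = 0.0850 + 0.1981 + 0.1517 + 0.2259
  = 0.6607 bits
H(S) + H(T|S) = 0.9887 + 0.6607 = 1.6494 bits

Decomposition 2: H(T) + H(S|T)
H(T) = -[(13/16)·log₂(13/16) + (3/16)·log₂(3/16)]
  = 0.2434 + 0.4528
  = 0.6962 bits
H(S|T) = -Σ P(S,T)·log₂ P(S|T), where P(S|T) = P(S,T) / P(T)
  (S=0,T=0): P(S|T) = (1/2)/(13/16) = 8/13;  -(1/2)·log₂(8/13) = 0.3502
  (S=0,T=1): P(S|T) = (1/16)/(3/16) = 1/3;  -(1/16)·log₂(1/3) = 0.0991
  (S=1,T=0): P(S|T) = (5/16)/(13/16) = 5/13;  -(5/16)·log₂(5/13) = 0.4308
  (S=1,T=1): P(S|T) = (1/8)/(3/16) = 2/3;  -(1/8)·log₂(2/3) = 0.0731
H(S|T) = 0.3502 + 0.0991 + 0.4308 + 0.0731
  = 0.9532 bits
H(T) + H(S|T) = 0.6962 + 0.9532 = 1.6494 bits

Direct computation of the joint entropy:
H(S,T) = -[(1/2)·log₂(1/2) + (1/16)·log₂(1/16) + (5/16)·log₂(5/16) + (1/8)·log₂(1/8)]
  = 0.5000 + 0.2500 + 0.5244 + 0.3750
  = 1.6494 bits

All three agree: H(S,T) = 1.6494 bits ✓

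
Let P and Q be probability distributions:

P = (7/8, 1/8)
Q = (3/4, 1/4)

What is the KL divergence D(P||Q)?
D(P||Q) = Σ P(i) log₂(P(i)/Q(i))
  i=0: (7/8) × log₂((7/8)/(3/4)) = (7/8) × log₂(7/6) = 0.1946
  i=1: (1/8) × log₂((1/8)/(1/4)) = (1/8) × log₂(1/2) = -0.1250
D(P||Q) = 0.1946 - 0.1250
  = 0.0696 bits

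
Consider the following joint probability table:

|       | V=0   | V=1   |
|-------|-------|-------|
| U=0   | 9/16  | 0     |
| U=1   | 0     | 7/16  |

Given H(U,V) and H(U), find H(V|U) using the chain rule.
From the chain rule: H(U,V) = H(U) + H(V|U)
Therefore: H(V|U) = H(U,V) - H(U)

H(U,V) = -[(9/16)·log₂(9/16) + (7/16)·log₂(7/16)]
  = 0.4669 + 0.5218
  = 0.9887 bits
Marginal P(U) (row sums):
  P(U=0) = 9/16 + 0 = 9/16
  P(U=1) = 0 + 7/16 = 7/16
H(U) = -[(9/16)·log₂(9/16) + (7/16)·log₂(7/16)]
  = 0.4669 + 0.5218
  = 0.9887 bits

H(V|U) = 0.9887 - 0.9887 = 0.0000 bits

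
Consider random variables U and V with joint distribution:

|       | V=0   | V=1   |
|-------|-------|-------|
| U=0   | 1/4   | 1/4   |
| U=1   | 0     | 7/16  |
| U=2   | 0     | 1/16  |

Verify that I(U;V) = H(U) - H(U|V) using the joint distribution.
Left side, from I(U;V) = H(U) + H(V) - H(U,V):
Marginal P(U) (row sums):
  P(U=0) = 1/4 + 1/4 = 1/2
  P(U=1) = 0 + 7/16 = 7/16
  P(U=2) = 0 + 1/16 = 1/16
Marginal P(V) (column sums):
  P(V=0) = 1/4 + 0 + 0 = 1/4
  P(V=1) = 1/4 + 7/16 + 1/16 = 3/4

H(U) = -[(1/2)·log₂(1/2) + (7/16)·log₂(7/16) + (1/16)·log₂(1/16)]
  = 0.5000 + 0.5218 + 0.2500
  = 1.2718 bits
H(V) = -[(1/4)·log₂(1/4) + (3/4)·log₂(3/4)]
  = 0.5000 + 0.3113
  = 0.8113 bits
H(U,V) = -[(1/4)·log₂(1/4) + (1/4)·log₂(1/4) + (7/16)·log₂(7/16) + (1/16)·log₂(1/16)]
  = 0.5000 + 0.5000 + 0.5218 + 0.2500
  = 1.7718 bits

I(U;V) = H(U) + H(V) - H(U,V)
  = 1.2718 + 0.8113 - 1.7718
  = 0.3113 bits

Right side, with H(U|V) computed directly from the conditional probabilities:
H(U|V) = -Σ P(U,V)·log₂ P(U|V), where P(U|V) = P(U,V) / P(V)
  (cells with P(U,V) = 0 contribute 0)
  (U=0,V=0): P(U|V) = (1/4)/(1/4) = 1;  -(1/4)·log₂(1) = 0.0000
  (U=0,V=1): P(U|V) = (1/4)/(3/4) = 1/3;  -(1/4)·log₂(1/3) = 0.3962
  (U=1,V=1): P(U|V) = (7/16)/(3/4) = 7/12;  -(7/16)·log₂(7/12) = 0.3402
  (U=2,V=1): P(U|V) = (1/16)/(3/4) = 1/12;  -(1/16)·log₂(1/12) = 0.2241
H(U|V) = 0.0000 + 0.3962 + 0.3402 + 0.2241
  = 0.9605 bits
H(U) - H(U|V) = 1.2718 - 0.9605 = 0.3113 bits

Both sides equal 0.3113 bits, so I(U;V) = H(U) - H(U|V) ✓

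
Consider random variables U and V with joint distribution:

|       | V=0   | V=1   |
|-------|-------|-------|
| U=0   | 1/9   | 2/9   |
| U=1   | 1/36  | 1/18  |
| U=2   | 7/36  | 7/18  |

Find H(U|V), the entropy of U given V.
Marginal P(V) (column sums):
  P(V=0) = 1/9 + 1/36 + 7/36 = 1/3
  P(V=1) = 2/9 + 1/18 + 7/18 = 2/3

H(U|V) = -Σ P(U,V)·log₂ P(U|V), where P(U|V) = P(U,V) / P(V)
  (U=0,V=0): P(U|V) = (1/9)/(1/3) = 1/3;  -(1/9)·log₂(1/3) = 0.1761
  (U=0,V=1): P(U|V) = (2/9)/(2/3) = 1/3;  -(2/9)·log₂(1/3) = 0.3522
  (U=1,V=0): P(U|V) = (1/36)/(1/3) = 1/12;  -(1/36)·log₂(1/12) = 0.0996
  (U=1,V=1): P(U|V) = (1/18)/(2/3) = 1/12;  -(1/18)·log₂(1/12) = 0.1992
  (U=2,V=0): P(U|V) = (7/36)/(1/3) = 7/12;  -(7/36)·log₂(7/12) = 0.1512
  (U=2,V=1): P(U|V) = (7/18)/(2/3) = 7/12;  -(7/18)·log₂(7/12) = 0.3024
H(U|V) = 0.1761 + 0.3522 + 0.0996 + 0.1992 + 0.1512 + 0.3024
  = 1.2807 bits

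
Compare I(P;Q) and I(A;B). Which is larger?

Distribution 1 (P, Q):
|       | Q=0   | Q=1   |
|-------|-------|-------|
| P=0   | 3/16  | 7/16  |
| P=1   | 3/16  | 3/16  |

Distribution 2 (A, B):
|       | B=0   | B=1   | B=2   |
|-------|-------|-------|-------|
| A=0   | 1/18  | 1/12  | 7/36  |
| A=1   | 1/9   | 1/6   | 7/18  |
Distribution 1 (P, Q):
Marginal P(P) (row sums):
  P(P=0) = 3/16 + 7/16 = 5/8
  P(P=1) = 3/16 + 3/16 = 3/8
Marginal P(Q) (column sums):
  P(Q=0) = 3/16 + 3/16 = 3/8
  P(Q=1) = 7/16 + 3/16 = 5/8

H(P) = -[(5/8)·log₂(5/8) + (3/8)·log₂(3/8)]
  = 0.4238 + 0.5306
  = 0.9544 bits
H(Q) = -[(3/8)·log₂(3/8) + (5/8)·log₂(5/8)]
  = 0.5306 + 0.4238
  = 0.9544 bits
H(P,Q) = -[(3/16)·log₂(3/16) + (7/16)·log₂(7/16) + (3/16)·log₂(3/16) + (3/16)·log₂(3/16)]
  = 0.4528 + 0.5218 + 0.4528 + 0.4528
  = 1.8802 bits

I(P;Q) = H(P) + H(Q) - H(P,Q)
  = 0.9544 + 0.9544 - 1.8802
  = 0.0286 bits

Distribution 2 (A, B):
Marginal P(A) (row sums):
  P(A=0) = 1/18 + 1/12 + 7/36 = 1/3
  P(A=1) = 1/9 + 1/6 + 7/18 = 2/3
Marginal P(B) (column sums):
  P(B=0) = 1/18 + 1/9 = 1/6
  P(B=1) = 1/12 + 1/6 = 1/4
  P(B=2) = 7/36 + 7/18 = 7/12

H(A) = -[(1/3)·log₂(1/3) + (2/3)·log₂(2/3)]
  = 0.5283 + 0.3900
  = 0.9183 bits
H(B) = -[(1/6)·log₂(1/6) + (1/4)·log₂(1/4) + (7/12)·log₂(7/12)]
  = 0.4308 + 0.5000 + 0.4536
  = 1.3844 bits
H(A,B) = -[(1/18)·log₂(1/18) + (1/12)·log₂(1/12) + (7/36)·log₂(7/36) + (1/9)·log₂(1/9) + (1/6)·log₂(1/6) + (7/18)·log₂(7/18)]
  = 0.2317 + 0.2987 + 0.4594 + 0.3522 + 0.4308 + 0.5299
  = 2.3027 bits

I(A;B) = H(A) + H(B) - H(A,B)
  = 0.9183 + 1.3844 - 2.3027
  = 0.0000 bits

I(P;Q) = 0.0286 bits > I(A;B) = 0.0000 bits, so (P, Q) has the higher mutual information (stronger dependence).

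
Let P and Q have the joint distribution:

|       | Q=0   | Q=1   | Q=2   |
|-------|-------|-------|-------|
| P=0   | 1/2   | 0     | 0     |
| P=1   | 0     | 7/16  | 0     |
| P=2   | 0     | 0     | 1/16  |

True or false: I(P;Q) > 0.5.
Marginal P(P) (row sums):
  P(P=0) = 1/2 + 0 + 0 = 1/2
  P(P=1) = 0 + 7/16 + 0 = 7/16
  P(P=2) = 0 + 0 + 1/16 = 1/16
Marginal P(Q) (column sums):
  P(Q=0) = 1/2 + 0 + 0 = 1/2
  P(Q=1) = 0 + 7/16 + 0 = 7/16
  P(Q=2) = 0 + 0 + 1/16 = 1/16

H(P) = -[(1/2)·log₂(1/2) + (7/16)·log₂(7/16) + (1/16)·log₂(1/16)]
  = 0.5000 + 0.5218 + 0.2500
  = 1.2718 bits
H(Q) = -[(1/2)·log₂(1/2) + (7/16)·log₂(7/16) + (1/16)·log₂(1/16)]
  = 0.5000 + 0.5218 + 0.2500
  = 1.2718 bits
H(P,Q) = -[(1/2)·log₂(1/2) + (7/16)·log₂(7/16) + (1/16)·log₂(1/16)]
  = 0.5000 + 0.5218 + 0.2500
  = 1.2718 bits

I(P;Q) = H(P) + H(Q) - H(P,Q)
  = 1.2718 + 1.2718 - 1.2718
  = 1.2718 bits

True. I(P;Q) = 1.2718 bits, which is > 0.5 bits.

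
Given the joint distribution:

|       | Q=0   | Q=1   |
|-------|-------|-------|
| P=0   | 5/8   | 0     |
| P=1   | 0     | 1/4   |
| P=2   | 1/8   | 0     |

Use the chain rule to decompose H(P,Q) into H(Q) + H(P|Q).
By the chain rule: H(P,Q) = H(Q) + H(P|Q)

Marginal P(Q) (column sums):
  P(Q=0) = 5/8 + 0 + 1/8 = 3/4
  P(Q=1) = 0 + 1/4 + 0 = 1/4
H(Q) = -[(3/4)·log₂(3/4) + (1/4)·log₂(1/4)]
  = 0.3113 + 0.5000
  = 0.8113 bits
H(P|Q) = -Σ P(P,Q)·log₂ P(P|Q), where P(P|Q) = P(P,Q) / P(Q)
  (cells with P(P,Q) = 0 contribute 0)
  (P=0,Q=0): P(P|Q) = (5/8)/(3/4) = 5/6;  -(5/8)·log₂(5/6) = 0.1644
  (P=1,Q=1): P(P|Q) = (1/4)/(1/4) = 1;  -(1/4)·log₂(1) = 0.0000
  (P=2,Q=0): P(P|Q) = (1/8)/(3/4) = 1/6;  -(1/8)·log₂(1/6) = 0.3231
H(P|Q) = 0.1644 + 0.0000 + 0.3231
  = 0.4875 bits

H(P,Q) = H(Q) + H(P|Q) = 0.8113 + 0.4875 = 1.2988 bits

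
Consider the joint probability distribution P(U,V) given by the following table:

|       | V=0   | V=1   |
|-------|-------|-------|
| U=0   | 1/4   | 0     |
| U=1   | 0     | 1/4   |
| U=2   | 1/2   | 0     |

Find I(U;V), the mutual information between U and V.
Marginal P(U) (row sums):
  P(U=0) = 1/4 + 0 = 1/4
  P(U=1) = 0 + 1/4 = 1/4
  P(U=2) = 1/2 + 0 = 1/2
Marginal P(V) (column sums):
  P(V=0) = 1/4 + 0 + 1/2 = 3/4
  P(V=1) = 0 + 1/4 + 0 = 1/4

H(U) = -[(1/4)·log₂(1/4) + (1/4)·log₂(1/4) + (1/2)·log₂(1/2)]
  = 0.5000 + 0.5000 + 0.5000
  = 1.5000 bits
H(V) = -[(3/4)·log₂(3/4) + (1/4)·log₂(1/4)]
  = 0.3113 + 0.5000
  = 0.8113 bits
H(U,V) = -[(1/4)·log₂(1/4) + (1/4)·log₂(1/4) + (1/2)·log₂(1/2)]
  = 0.5000 + 0.5000 + 0.5000
  = 1.5000 bits

I(U;V) = H(U) + H(V) - H(U,V)
  = 1.5000 + 0.8113 - 1.5000
  = 0.8113 bits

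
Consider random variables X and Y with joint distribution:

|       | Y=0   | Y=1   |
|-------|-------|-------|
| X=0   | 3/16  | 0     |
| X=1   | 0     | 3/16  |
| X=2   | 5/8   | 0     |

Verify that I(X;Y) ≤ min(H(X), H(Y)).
Marginal P(X) (row sums):
  P(X=0) = 3/16 + 0 = 3/16
  P(X=1) = 0 + 3/16 = 3/16
  P(X=2) = 5/8 + 0 = 5/8
Marginal P(Y) (column sums):
  P(Y=0) = 3/16 + 0 + 5/8 = 13/16
  P(Y=1) = 0 + 3/16 + 0 = 3/16

H(X) = -[(3/16)·log₂(3/16) + (3/16)·log₂(3/16) + (5/8)·log₂(5/8)]
  = 0.4528 + 0.4528 + 0.4238
  = 1.3294 bits
H(Y) = -[(13/16)·log₂(13/16) + (3/16)·log₂(3/16)]
  = 0.2434 + 0.4528
  = 0.6962 bits
H(X,Y) = -[(3/16)·log₂(3/16) + (3/16)·log₂(3/16) + (5/8)·log₂(5/8)]
  = 0.4528 + 0.4528 + 0.4238
  = 1.3294 bits

I(X;Y) = H(X) + H(Y) - H(X,Y)
  = 1.3294 + 0.6962 - 1.3294
  = 0.6962 bits

min(H(X), H(Y)) = min(1.3294, 0.6962) = 0.6962 bits
Since 0.6962 ≤ 0.6962, the bound is satisfied ✓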